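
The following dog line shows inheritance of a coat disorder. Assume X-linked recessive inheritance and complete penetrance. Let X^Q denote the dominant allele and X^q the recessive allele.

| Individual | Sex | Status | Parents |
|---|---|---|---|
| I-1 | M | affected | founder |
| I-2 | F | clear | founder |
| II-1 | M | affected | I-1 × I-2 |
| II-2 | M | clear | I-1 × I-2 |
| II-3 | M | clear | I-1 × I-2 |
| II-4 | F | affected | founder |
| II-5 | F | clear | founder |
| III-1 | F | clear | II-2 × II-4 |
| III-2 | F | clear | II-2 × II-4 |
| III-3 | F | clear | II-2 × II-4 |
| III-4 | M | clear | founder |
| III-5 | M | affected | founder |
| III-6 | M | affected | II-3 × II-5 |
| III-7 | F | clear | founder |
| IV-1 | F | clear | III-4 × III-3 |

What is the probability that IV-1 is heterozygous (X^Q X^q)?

1/2

III-4 is clear, so III-4 is X^Q Y.
III-3 is clear so carries Q and received q from II-4 (X^q X^q), so III-3 is X^Q X^q.
Their cross gives offspring ratios 1/2 X^Q X^Q : 1/2 X^Q X^q. Conditioning on IV-1 being clear, P(X^Q X^q) = 1/2 / 1 = 1/2.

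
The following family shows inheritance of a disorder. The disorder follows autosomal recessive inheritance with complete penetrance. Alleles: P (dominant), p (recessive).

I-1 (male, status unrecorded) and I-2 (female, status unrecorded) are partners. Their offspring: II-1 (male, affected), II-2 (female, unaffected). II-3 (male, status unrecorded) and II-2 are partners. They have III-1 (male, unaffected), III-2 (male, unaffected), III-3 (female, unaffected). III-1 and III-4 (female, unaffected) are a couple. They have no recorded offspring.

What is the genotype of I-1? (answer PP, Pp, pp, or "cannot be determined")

cannot be determined

I-1's phenotype is unrecorded, and no parent or child forces a single allele at both positions; consistent genotype assignments exist with I-1 as Pp or pp.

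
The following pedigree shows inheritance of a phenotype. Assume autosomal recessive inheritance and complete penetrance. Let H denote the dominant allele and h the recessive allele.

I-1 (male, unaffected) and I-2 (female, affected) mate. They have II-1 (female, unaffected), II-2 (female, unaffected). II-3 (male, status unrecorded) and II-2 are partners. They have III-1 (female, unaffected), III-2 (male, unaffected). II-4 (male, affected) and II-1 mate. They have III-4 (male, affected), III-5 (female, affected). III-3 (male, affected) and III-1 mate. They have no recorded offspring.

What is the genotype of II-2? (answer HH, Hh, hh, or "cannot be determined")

Hh

From phenotype alone, II-2 is HH or Hh.
II-2 is unaffected so carries H and received h from I-2 (hh), so II-2 is Hh.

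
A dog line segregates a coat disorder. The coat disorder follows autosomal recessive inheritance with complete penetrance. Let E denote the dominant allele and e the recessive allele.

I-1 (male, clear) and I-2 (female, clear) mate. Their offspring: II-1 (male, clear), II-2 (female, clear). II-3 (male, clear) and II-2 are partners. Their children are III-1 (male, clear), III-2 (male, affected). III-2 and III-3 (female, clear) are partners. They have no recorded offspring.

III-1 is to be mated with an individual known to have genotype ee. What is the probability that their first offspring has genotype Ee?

II-3 is clear so carries E and passed e to III-2 (ee), so II-3 is Ee.
II-2 is clear so carries E and passed e to III-2 (ee), so II-2 is Ee.
III-1 is a clear offspring of II-3 (Ee) × II-2 (Ee), whose cross gives 1/4 EE : 1/2 Ee : 1/4 ee; conditioning on being clear, III-1 is EE with probability 1/3, Ee with probability 2/3.
Summing over parental genotype combinations, P(offspring has genotype Ee) = 1/3·1 + 2/3·1/2 = 2/3.

2/3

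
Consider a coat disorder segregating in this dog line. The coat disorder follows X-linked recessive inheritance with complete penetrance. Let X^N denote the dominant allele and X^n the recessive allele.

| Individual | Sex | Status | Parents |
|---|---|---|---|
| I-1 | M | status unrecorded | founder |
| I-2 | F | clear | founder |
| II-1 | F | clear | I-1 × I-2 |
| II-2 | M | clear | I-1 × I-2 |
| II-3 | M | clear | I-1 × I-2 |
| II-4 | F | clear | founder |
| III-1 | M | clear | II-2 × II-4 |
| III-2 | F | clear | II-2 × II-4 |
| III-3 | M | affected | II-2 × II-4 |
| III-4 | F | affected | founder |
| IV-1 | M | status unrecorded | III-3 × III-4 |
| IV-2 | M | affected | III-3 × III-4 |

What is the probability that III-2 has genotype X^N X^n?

II-2 is clear, so II-2 is X^N Y.
II-4 is clear so carries N and passed n to III-3 (X^n Y), so II-4 is X^N X^n.
Their cross gives offspring ratios 1/2 X^N X^N : 1/2 X^N X^n. Conditioning on III-2 being clear, P(X^N X^n) = 1/2 / 1 = 1/2.

1/2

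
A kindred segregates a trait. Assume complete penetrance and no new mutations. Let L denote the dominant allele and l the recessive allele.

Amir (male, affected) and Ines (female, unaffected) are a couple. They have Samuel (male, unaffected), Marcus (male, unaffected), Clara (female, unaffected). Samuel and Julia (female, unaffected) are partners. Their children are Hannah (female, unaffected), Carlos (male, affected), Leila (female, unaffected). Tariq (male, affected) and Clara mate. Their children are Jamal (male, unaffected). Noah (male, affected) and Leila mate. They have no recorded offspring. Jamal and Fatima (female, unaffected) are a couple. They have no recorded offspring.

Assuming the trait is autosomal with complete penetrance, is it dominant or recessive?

Samuel and Julia are both unaffected yet have an affected child Carlos. Under dominance, an affected child requires at least one affected parent, so the trait cannot be dominant.

recessive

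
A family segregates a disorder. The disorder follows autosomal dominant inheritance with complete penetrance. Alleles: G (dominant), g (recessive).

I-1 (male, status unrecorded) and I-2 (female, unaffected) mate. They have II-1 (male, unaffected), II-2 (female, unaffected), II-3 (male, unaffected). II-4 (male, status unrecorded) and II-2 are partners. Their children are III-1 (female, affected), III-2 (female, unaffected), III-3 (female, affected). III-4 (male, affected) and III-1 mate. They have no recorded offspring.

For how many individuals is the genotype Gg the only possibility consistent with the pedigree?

3

Obligate heterozygotes: II-4 passed G to III-1 (Gg, whose g came from II-2) and passed g to III-2 (gg), so II-4 is Gg; III-1 is affected so carries G and received g from II-2 (gg), so III-1 is Gg; III-3 is affected so carries G and received g from II-2 (gg), so III-3 is Gg.
Every other individual is either homozygous by phenotype or has at least one consistent homozygous assignment, so the count is 3.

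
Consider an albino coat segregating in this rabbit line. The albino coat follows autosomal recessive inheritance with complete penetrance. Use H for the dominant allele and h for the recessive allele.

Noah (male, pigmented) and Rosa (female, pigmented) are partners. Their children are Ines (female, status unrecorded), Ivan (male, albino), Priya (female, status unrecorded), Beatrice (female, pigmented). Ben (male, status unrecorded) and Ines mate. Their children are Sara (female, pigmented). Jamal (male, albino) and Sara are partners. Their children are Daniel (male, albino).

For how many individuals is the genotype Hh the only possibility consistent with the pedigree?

3

Obligate heterozygotes: Noah is pigmented so carries H and passed h to Ivan (hh), so Noah is Hh; Rosa is pigmented so carries H and passed h to Ivan (hh), so Rosa is Hh; Sara is pigmented so carries H and passed h to Daniel (hh), so Sara is Hh.
Every other individual is either homozygous by phenotype or has at least one consistent homozygous assignment, so the count is 3.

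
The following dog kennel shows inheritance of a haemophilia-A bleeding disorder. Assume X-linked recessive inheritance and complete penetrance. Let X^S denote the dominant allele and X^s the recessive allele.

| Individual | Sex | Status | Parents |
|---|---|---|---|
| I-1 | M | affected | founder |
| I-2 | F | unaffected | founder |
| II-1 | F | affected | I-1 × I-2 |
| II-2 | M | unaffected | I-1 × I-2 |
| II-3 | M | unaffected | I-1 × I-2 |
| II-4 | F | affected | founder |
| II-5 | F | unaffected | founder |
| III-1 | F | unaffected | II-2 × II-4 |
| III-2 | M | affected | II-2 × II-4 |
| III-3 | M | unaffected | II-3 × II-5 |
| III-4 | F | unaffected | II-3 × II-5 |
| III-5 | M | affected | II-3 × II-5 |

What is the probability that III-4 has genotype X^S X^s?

1/2

II-3 is unaffected, so II-3 is X^S Y.
II-5 is unaffected so carries S and passed s to III-5 (X^s Y), so II-5 is X^S X^s.
Their cross gives offspring ratios 1/2 X^S X^S : 1/2 X^S X^s. Conditioning on III-4 being unaffected, P(X^S X^s) = 1/2 / 1 = 1/2.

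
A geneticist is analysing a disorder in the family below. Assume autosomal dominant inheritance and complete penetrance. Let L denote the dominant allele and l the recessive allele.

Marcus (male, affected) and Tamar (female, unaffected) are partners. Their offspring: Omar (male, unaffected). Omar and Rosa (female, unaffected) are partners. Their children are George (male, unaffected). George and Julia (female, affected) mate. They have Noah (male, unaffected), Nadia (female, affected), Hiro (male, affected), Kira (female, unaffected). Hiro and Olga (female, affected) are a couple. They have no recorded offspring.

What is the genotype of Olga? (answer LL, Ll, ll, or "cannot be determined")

cannot be determined

Olga's phenotype allows LL or Ll, and no parent or child forces a single allele at both positions; consistent genotype assignments exist with Olga as LL or Ll.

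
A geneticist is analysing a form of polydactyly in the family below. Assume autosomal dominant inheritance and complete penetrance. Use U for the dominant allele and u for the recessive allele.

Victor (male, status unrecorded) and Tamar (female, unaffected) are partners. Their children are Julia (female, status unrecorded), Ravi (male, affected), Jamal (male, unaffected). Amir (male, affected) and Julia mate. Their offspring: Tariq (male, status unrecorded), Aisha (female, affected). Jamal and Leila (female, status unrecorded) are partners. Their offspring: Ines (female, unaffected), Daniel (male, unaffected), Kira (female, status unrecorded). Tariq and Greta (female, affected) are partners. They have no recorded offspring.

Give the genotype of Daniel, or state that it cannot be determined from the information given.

uu

Daniel is unaffected, so Daniel is uu.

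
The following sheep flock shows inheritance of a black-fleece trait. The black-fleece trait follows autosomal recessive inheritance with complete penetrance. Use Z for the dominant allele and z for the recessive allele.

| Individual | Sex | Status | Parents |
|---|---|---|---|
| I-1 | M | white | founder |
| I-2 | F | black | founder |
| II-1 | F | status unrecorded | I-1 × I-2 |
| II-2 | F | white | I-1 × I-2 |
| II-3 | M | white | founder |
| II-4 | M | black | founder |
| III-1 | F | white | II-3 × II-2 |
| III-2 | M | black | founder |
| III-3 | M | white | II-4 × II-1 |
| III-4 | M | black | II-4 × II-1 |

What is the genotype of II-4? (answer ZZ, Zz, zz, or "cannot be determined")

II-4 is black, so II-4 is zz.

zz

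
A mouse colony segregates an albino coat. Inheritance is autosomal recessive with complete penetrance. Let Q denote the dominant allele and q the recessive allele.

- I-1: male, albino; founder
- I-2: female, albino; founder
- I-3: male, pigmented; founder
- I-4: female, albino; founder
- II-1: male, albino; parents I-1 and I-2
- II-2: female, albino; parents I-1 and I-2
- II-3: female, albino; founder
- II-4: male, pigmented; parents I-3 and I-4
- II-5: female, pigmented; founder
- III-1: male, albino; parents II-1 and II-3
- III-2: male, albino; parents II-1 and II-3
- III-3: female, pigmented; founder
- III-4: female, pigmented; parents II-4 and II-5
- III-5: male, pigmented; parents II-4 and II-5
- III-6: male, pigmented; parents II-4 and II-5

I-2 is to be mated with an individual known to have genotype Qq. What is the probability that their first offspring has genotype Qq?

1/2

I-2 is albino, so I-2 is qq.
The cross gives 1/2 Qq : 1/2 qq, so P(offspring has genotype Qq) = 1/2.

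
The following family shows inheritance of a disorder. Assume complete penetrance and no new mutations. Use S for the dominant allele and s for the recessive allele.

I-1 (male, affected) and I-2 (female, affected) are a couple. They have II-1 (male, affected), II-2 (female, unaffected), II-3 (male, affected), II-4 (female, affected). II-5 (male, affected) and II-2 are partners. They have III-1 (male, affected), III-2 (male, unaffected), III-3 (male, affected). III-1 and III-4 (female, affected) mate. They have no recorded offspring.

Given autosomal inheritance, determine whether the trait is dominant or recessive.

dominant

I-1 and I-2 are both affected yet have an unaffected child II-2. Under a recessive model two affected parents are homozygous and every child would be affected, so the trait cannot be recessive.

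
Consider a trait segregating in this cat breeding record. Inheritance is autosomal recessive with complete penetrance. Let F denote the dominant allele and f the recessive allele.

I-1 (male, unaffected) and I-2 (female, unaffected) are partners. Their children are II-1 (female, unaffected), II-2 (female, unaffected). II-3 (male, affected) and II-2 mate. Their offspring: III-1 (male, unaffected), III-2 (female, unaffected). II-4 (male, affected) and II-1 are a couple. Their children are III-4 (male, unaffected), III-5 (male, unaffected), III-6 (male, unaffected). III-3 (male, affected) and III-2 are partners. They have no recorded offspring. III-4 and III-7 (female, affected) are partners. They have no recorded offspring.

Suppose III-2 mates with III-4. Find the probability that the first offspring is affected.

III-2 is unaffected so carries F and received f from II-3 (ff), so III-2 is Ff.
III-4 is unaffected so carries F and received f from II-4 (ff), so III-4 is Ff.
The cross gives 1/4 FF : 1/2 Ff : 1/4 ff, so P(offspring is affected) = 1/4.

1/4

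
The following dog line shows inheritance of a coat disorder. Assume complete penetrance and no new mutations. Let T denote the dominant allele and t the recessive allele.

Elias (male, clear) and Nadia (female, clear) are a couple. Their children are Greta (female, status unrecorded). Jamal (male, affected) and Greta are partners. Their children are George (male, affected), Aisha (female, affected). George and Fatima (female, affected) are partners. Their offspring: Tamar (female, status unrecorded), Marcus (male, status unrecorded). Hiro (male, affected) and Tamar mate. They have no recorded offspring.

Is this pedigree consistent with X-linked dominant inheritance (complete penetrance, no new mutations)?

No

No assignment of genotypes under X-linked dominant satisfies every parent–offspring relationship, so the pedigree is inconsistent.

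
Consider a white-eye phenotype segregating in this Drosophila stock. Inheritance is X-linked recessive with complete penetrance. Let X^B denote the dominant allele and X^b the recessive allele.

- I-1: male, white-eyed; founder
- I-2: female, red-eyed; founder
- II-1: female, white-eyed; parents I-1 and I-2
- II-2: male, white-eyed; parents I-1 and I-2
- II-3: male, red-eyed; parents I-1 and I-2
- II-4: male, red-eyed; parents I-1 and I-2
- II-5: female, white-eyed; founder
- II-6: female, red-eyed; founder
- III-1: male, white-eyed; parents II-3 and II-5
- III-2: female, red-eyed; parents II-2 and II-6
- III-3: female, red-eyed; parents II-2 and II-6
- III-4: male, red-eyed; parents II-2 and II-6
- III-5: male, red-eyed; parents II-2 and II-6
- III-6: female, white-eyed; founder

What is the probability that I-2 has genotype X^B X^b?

I-2 is red-eyed so carries B and passed b to II-1 (X^b X^b), so I-2 is X^B X^b, giving P(X^B X^b) = 1.

1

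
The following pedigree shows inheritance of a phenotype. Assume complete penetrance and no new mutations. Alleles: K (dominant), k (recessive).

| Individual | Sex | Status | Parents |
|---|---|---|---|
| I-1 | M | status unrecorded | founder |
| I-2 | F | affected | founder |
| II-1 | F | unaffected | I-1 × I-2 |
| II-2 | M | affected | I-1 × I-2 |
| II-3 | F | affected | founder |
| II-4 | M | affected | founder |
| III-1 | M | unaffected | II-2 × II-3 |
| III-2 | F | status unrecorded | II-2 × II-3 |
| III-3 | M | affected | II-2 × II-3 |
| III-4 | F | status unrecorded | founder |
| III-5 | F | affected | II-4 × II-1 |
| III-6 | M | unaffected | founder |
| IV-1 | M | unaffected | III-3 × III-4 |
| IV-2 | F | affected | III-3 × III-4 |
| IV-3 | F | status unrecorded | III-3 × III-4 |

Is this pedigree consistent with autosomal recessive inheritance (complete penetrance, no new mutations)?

No

Under autosomal recessive, III-1 (unaffected, male) cannot arise from II-2 (affected) × II-3 (affected).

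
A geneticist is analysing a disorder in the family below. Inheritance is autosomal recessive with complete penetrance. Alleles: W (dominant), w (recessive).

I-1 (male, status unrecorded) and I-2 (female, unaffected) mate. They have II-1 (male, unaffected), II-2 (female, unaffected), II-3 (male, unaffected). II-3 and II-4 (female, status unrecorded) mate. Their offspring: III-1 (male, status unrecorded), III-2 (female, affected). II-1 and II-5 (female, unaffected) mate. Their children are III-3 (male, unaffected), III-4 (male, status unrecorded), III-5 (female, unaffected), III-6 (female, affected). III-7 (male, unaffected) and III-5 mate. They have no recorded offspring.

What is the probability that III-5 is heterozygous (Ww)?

II-1 is unaffected so carries W and passed w to III-6 (ww), so II-1 is Ww.
II-5 is unaffected so carries W and passed w to III-6 (ww), so II-5 is Ww.
Their cross gives offspring ratios 1/4 WW : 1/2 Ww : 1/4 ww. Conditioning on III-5 being unaffected, P(Ww) = 1/2 / 3/4 = 2/3.

2/3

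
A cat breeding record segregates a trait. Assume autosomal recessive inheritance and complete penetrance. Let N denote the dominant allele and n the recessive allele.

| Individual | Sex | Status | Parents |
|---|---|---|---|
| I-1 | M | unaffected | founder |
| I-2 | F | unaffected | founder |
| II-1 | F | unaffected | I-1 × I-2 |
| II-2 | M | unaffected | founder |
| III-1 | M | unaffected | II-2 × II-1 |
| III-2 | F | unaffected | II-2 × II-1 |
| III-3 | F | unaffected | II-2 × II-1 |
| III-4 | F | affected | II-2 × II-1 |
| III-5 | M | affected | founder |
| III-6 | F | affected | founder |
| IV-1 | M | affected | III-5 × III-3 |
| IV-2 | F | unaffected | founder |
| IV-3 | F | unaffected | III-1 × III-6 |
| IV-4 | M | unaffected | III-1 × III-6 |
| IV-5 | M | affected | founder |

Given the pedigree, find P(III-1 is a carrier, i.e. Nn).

1/3

II-2 is unaffected so carries N and passed n to III-4 (nn), so II-2 is Nn.
II-1 is unaffected so carries N and passed n to III-4 (nn), so II-1 is Nn.
Their cross gives offspring ratios 1/4 NN : 1/2 Nn : 1/4 nn. Conditioning on III-1 being unaffected, P(Nn) = 1/2 / 3/4 = 2/3 before taking III-1's own offspring into account.
III-6 is affected, so III-6 is nn.
Now use III-1's offspring. Probability of each recorded status — unaffected daughter IV-3: 1/2 if III-1 is Nn, 1 if NN; unaffected son IV-4: 1/2 if III-1 is Nn, 1 if NN.
Bayes: P(Nn) = 2/3·1/4 / (2/3·1/4 + 1/3·1) = 1/3.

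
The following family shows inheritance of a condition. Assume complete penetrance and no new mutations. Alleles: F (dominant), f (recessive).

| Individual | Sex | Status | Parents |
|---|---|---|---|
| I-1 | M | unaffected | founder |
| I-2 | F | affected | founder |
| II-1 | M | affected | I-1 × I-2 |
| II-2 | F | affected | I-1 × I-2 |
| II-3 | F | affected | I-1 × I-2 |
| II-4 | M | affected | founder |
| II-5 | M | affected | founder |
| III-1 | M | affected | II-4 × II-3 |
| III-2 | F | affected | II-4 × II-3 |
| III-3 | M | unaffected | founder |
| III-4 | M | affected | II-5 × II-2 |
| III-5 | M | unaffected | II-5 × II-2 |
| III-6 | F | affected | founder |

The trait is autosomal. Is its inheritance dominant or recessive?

II-5 and II-2 are both affected yet have an unaffected child III-5. Under a recessive model two affected parents are homozygous and every child would be affected, so the trait cannot be recessive.

dominant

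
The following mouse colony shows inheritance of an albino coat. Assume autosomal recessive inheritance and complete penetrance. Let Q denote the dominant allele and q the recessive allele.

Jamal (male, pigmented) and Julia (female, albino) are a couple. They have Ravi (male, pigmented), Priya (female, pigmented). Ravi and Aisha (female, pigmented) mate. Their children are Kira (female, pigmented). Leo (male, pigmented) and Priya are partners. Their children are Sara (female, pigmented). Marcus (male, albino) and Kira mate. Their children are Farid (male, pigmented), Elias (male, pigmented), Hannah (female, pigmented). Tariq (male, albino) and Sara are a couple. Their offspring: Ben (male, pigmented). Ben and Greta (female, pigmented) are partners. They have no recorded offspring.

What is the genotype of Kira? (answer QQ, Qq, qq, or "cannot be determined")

Kira's phenotype allows QQ or Qq, and no parent or child forces a single allele at both positions; consistent genotype assignments exist with Kira as QQ or Qq.

cannot be determined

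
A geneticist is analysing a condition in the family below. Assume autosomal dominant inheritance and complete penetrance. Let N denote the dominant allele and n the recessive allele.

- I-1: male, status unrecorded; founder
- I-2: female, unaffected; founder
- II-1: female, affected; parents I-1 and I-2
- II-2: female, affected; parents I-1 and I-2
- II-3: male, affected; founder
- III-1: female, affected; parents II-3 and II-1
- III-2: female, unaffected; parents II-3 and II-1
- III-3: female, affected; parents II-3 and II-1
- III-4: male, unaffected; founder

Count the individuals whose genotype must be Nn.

Obligate heterozygotes: II-1 is affected so carries N and received n from I-2 (nn), so II-1 is Nn; II-2 is affected so carries N and received n from I-2 (nn), so II-2 is Nn; II-3 is affected so carries N and passed n to III-2 (nn), so II-3 is Nn.
Every other individual is either homozygous by phenotype or has at least one consistent homozygous assignment, so the count is 3.

3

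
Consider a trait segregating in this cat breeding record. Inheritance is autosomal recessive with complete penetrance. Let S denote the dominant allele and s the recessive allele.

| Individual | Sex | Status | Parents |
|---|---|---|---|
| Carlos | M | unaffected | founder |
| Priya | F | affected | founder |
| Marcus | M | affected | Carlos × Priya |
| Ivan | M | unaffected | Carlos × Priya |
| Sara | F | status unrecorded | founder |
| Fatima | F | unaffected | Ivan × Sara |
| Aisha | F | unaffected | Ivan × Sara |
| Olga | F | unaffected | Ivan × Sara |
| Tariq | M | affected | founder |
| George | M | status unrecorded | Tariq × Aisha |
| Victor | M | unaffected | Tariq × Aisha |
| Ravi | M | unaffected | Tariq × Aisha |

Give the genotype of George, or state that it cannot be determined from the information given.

cannot be determined

George's phenotype is unrecorded, and no parent or child forces a single allele at both positions; consistent genotype assignments exist with George as Ss or ss.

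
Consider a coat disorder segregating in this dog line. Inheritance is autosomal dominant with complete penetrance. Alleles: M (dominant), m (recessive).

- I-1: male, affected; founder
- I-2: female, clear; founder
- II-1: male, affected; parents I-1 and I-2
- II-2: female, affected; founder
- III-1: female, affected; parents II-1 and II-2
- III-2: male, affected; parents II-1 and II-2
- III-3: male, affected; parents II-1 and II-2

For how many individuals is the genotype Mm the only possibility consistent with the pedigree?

1

Obligate heterozygotes: II-1 is affected so carries M and received m from I-2 (mm), so II-1 is Mm.
Every other individual is either homozygous by phenotype or has at least one consistent homozygous assignment, so the count is 1.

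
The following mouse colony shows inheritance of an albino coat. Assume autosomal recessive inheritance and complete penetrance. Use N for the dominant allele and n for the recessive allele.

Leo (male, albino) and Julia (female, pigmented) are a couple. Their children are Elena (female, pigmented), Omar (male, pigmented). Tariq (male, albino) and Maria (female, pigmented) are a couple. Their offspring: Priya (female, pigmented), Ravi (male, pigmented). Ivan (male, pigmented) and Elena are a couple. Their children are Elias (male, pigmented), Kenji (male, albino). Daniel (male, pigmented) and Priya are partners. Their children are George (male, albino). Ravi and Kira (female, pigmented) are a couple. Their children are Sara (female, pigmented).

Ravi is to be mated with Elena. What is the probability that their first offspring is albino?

1/4

Ravi is pigmented so carries N and received n from Tariq (nn), so Ravi is Nn.
Elena is pigmented so carries N and received n from Leo (nn), so Elena is Nn.
The cross gives 1/4 NN : 1/2 Nn : 1/4 nn, so P(offspring is albino) = 1/4.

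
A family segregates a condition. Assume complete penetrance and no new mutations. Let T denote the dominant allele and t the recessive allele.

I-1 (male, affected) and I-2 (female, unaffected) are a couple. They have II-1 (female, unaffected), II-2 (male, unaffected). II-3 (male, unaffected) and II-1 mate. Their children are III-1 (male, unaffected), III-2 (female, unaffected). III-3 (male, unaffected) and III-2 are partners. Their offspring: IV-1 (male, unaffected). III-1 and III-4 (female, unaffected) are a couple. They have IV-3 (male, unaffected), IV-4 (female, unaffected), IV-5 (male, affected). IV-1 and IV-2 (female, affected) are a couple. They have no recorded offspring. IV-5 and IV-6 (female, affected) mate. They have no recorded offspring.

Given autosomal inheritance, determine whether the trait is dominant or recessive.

III-1 and III-4 are both unaffected yet have an affected child IV-5. Under dominance, an affected child requires at least one affected parent, so the trait cannot be dominant.

recessive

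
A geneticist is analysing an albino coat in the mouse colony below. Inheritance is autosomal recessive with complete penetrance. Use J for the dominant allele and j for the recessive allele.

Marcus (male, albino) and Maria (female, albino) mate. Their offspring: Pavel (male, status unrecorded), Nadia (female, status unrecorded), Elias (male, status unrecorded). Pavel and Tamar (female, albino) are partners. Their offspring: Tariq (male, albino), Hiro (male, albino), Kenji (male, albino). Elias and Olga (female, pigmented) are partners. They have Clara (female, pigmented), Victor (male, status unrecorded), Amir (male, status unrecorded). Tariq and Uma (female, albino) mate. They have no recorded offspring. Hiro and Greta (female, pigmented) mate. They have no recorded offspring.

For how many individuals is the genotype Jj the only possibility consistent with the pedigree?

1

Obligate heterozygotes: Clara is pigmented so carries J and received j from Elias (jj), so Clara is Jj.
Every other individual is either homozygous by phenotype or has at least one consistent homozygous assignment, so the count is 1.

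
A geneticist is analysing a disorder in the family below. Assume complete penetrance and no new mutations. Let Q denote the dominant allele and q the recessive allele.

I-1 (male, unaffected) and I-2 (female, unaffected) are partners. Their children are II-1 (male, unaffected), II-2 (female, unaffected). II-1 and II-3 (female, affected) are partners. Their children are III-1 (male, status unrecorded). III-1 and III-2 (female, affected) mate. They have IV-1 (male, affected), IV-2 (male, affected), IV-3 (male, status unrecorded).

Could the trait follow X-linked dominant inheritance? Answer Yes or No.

Yes

A consistent assignment under X-linked dominant exists: I-1 X^q Y, I-2 X^q X^q, II-1 X^q Y, II-2 X^q X^q, II-3 X^Q X^Q, III-1 X^Q Y, III-2 X^Q X^Q, IV-1 X^Q Y, IV-2 X^Q Y, IV-3 X^Q Y.
In this assignment every recorded phenotype matches its genotype and every non-founder's genotype is obtainable from its parents' genotypes, so the pedigree is consistent.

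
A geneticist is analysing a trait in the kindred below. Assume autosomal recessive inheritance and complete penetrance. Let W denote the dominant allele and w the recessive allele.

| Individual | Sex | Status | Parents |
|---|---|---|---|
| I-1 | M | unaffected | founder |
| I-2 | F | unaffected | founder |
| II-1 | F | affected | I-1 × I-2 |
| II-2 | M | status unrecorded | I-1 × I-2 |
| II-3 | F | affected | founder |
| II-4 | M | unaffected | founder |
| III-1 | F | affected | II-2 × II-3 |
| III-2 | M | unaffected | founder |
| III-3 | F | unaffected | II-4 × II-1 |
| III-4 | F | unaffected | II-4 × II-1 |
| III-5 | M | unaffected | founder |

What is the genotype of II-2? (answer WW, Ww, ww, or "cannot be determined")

II-2's phenotype is unrecorded, and no parent or child forces a single allele at both positions; consistent genotype assignments exist with II-2 as Ww or ww.

cannot be determined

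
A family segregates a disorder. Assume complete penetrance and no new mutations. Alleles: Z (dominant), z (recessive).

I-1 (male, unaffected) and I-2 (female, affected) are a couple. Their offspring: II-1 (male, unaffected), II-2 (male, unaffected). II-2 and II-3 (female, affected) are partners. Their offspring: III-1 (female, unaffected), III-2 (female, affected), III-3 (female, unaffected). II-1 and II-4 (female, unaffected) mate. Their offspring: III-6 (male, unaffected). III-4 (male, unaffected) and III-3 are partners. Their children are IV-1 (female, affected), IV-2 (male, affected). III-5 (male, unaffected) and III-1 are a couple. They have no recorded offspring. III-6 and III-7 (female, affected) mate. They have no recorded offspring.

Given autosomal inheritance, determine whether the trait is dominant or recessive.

recessive

III-4 and III-3 are both unaffected yet have an affected child IV-1. Under dominance, an affected child requires at least one affected parent, so the trait cannot be dominant.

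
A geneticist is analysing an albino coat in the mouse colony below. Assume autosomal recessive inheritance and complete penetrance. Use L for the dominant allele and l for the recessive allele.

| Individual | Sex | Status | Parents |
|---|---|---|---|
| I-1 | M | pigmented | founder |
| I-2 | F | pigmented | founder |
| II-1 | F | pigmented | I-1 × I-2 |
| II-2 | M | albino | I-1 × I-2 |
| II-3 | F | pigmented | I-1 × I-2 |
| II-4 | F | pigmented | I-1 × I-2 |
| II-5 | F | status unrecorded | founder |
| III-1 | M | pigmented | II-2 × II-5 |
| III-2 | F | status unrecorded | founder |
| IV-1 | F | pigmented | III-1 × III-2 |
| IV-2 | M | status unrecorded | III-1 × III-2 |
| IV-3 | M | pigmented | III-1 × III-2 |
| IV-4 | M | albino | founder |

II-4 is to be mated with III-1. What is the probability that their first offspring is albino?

1/6

I-1 is pigmented so carries L and passed l to II-2 (ll), so I-1 is Ll.
I-2 is pigmented so carries L and passed l to II-2 (ll), so I-2 is Ll.
II-4 is a pigmented offspring of I-1 (Ll) × I-2 (Ll), whose cross gives 1/4 LL : 1/2 Ll : 1/4 ll; conditioning on being pigmented, II-4 is LL with probability 1/3, Ll with probability 2/3.
III-1 is pigmented so carries L and received l from II-2 (ll), so III-1 is Ll.
Summing over parental genotype combinations, P(offspring is albino) = 2/3·1/4 = 1/6.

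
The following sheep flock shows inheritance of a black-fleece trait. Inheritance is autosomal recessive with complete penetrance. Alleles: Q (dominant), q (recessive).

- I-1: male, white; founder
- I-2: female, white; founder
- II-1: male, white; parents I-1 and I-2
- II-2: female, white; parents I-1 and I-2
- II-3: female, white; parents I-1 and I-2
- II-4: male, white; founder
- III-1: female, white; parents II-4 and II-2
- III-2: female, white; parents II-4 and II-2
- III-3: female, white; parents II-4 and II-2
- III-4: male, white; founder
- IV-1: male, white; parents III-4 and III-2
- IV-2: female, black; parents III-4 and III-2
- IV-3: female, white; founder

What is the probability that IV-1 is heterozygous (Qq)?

III-4 is white so carries Q and passed q to IV-2 (qq), so III-4 is Qq.
III-2 is white so carries Q and passed q to IV-2 (qq), so III-2 is Qq.
Their cross gives offspring ratios 1/4 QQ : 1/2 Qq : 1/4 qq. Conditioning on IV-1 being white, P(Qq) = 1/2 / 3/4 = 2/3.

2/3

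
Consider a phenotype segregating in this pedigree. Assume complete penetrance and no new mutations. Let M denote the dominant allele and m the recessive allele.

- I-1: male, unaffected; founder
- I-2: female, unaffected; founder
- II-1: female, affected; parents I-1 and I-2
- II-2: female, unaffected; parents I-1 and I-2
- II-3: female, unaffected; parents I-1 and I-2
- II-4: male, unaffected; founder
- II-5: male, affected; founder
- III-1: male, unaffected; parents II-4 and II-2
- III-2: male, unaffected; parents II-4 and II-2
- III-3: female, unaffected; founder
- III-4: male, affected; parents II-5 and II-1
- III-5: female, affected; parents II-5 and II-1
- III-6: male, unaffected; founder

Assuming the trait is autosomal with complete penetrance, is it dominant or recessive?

recessive

I-1 and I-2 are both unaffected yet have an affected child II-1. Under dominance, an affected child requires at least one affected parent, so the trait cannot be dominant.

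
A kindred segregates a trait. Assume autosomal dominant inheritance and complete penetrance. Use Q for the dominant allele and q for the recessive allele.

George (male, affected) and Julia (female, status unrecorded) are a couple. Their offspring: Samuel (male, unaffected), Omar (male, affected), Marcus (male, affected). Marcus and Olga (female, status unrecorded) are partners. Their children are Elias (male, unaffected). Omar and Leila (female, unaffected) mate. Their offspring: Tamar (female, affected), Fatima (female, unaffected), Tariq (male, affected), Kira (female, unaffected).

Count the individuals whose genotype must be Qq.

5

Obligate heterozygotes: George is affected so carries Q and passed q to Samuel (qq), so George is Qq; Omar is affected so carries Q and passed q to Fatima (qq), so Omar is Qq; Marcus is affected so carries Q and passed q to Elias (qq), so Marcus is Qq; Tamar is affected so carries Q and received q from Leila (qq), so Tamar is Qq; Tariq is affected so carries Q and received q from Leila (qq), so Tariq is Qq.
Every other individual is either homozygous by phenotype or has at least one consistent homozygous assignment, so the count is 5.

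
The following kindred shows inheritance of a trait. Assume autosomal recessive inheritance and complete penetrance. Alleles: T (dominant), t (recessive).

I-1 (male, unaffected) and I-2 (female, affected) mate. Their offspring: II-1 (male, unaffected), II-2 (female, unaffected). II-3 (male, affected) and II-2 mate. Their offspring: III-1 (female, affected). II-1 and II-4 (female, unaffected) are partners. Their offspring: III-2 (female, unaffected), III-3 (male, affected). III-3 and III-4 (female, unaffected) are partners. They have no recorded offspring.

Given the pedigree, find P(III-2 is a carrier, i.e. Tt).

II-1 is unaffected so carries T and received t from I-2 (tt), so II-1 is Tt.
II-4 is unaffected so carries T and passed t to III-3 (tt), so II-4 is Tt.
Their cross gives offspring ratios 1/4 TT : 1/2 Tt : 1/4 tt. Conditioning on III-2 being unaffected, P(Tt) = 1/2 / 3/4 = 2/3.

2/3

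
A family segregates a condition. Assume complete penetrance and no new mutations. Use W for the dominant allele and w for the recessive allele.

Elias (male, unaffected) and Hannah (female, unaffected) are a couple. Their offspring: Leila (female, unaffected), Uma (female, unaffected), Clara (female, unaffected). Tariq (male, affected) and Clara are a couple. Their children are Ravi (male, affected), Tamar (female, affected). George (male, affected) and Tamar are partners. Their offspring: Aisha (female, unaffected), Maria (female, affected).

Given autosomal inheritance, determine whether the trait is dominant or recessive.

George and Tamar are both affected yet have an unaffected child Aisha. Under a recessive model two affected parents are homozygous and every child would be affected, so the trait cannot be recessive.

dominant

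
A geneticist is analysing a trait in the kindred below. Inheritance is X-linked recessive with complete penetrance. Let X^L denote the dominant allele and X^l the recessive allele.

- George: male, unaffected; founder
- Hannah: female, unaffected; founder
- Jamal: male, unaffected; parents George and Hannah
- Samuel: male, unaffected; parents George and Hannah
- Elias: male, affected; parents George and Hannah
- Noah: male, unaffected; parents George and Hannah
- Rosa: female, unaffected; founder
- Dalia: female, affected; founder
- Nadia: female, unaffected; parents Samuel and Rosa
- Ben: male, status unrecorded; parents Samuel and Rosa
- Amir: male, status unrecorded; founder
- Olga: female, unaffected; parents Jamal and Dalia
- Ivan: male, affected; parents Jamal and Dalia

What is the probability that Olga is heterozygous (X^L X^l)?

1

Olga is unaffected so carries L and received l from Dalia (X^l X^l), so Olga is X^L X^l, giving P(X^L X^l) = 1.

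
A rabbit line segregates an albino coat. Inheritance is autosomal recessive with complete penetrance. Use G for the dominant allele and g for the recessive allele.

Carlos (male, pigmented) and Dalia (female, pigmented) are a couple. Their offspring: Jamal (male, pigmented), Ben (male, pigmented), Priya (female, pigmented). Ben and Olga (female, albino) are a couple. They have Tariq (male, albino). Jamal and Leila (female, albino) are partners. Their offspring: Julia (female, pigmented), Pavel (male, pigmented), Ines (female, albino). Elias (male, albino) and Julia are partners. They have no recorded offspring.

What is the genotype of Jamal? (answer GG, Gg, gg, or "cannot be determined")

Gg

From phenotype alone, Jamal is GG or Gg.
Jamal is pigmented so carries G and passed g to Ines (gg), so Jamal is Gg.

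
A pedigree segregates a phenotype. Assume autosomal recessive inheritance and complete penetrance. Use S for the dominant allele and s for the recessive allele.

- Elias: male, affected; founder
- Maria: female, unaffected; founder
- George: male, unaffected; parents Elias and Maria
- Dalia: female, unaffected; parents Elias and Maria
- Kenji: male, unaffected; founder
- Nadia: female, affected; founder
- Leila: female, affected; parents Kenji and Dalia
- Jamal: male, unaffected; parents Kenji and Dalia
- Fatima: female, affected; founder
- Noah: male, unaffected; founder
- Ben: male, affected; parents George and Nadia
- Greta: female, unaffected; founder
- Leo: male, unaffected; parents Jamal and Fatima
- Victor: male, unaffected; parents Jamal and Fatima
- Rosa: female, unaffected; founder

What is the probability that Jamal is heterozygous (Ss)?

1/3

Kenji is unaffected so carries S and passed s to Leila (ss), so Kenji is Ss.
Dalia is unaffected so carries S and received s from Elias (ss), so Dalia is Ss.
Their cross gives offspring ratios 1/4 SS : 1/2 Ss : 1/4 ss. Conditioning on Jamal being unaffected, P(Ss) = 1/2 / 3/4 = 2/3 before taking Jamal's own offspring into account.
Fatima is affected, so Fatima is ss.
Now use Jamal's offspring. Probability of each recorded status — unaffected son Leo: 1/2 if Jamal is Ss, 1 if SS; unaffected son Victor: 1/2 if Jamal is Ss, 1 if SS.
Bayes: P(Ss) = 2/3·1/4 / (2/3·1/4 + 1/3·1) = 1/3.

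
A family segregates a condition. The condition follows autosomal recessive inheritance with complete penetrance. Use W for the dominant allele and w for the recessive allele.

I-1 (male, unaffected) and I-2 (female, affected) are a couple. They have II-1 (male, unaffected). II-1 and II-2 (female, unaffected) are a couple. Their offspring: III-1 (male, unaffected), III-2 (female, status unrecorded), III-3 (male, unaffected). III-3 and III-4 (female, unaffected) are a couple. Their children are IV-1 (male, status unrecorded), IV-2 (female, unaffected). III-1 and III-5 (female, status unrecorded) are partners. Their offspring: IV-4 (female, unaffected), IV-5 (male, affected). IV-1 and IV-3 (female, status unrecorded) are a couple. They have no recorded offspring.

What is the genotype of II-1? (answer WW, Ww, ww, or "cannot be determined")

From phenotype alone, II-1 is WW or Ww.
II-1 is unaffected so carries W and received w from I-2 (ww), so II-1 is Ww.

Ww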